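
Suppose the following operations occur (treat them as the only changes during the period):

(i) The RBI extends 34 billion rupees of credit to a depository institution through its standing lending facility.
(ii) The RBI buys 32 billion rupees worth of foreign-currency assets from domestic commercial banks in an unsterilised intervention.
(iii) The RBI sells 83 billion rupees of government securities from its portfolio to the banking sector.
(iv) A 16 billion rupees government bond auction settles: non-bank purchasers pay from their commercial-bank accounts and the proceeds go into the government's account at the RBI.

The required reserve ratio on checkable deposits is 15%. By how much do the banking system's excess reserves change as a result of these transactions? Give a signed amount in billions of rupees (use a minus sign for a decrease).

-30.6 billion

Discount-window loan 34 billion rupees: reserves +34B, deposits 0.
FX purchase 32 billion rupees: reserves +32B, deposits 0.
OMO sale (to banks) 83 billion rupees: reserves −83B, deposits 0.
Government account inflow 16 billion rupees: reserves −16B, deposits −16B.
Totals: Δreserves = −33B, Δdeposits = −16B.
Δrequired reserves = 15% × −16B = −2.4B.
Δexcess reserves = Δreserves − Δrequired = −33B − (−2.4B) = -30.6 billion.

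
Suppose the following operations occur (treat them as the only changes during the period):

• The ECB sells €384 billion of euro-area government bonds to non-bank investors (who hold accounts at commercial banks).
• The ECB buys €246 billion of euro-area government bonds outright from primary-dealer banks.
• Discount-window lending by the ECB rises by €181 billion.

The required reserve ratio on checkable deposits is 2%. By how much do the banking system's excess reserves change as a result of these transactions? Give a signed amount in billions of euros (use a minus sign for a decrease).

+€50.68 billion

Asset sale (to non-banks) €384 billion: reserves −€384B, deposits −€384B.
OMO purchase (from banks) €246 billion: reserves +€246B, deposits 0.
Discount-window loan €181 billion: reserves +€181B, deposits 0.
Totals: Δreserves = +€43B, Δdeposits = −€384B.
Δrequired reserves = 2% × −€384B = −€7.68B.
Δexcess reserves = Δreserves − Δrequired = +€43B − (−€7.68B) = +€50.68 billion.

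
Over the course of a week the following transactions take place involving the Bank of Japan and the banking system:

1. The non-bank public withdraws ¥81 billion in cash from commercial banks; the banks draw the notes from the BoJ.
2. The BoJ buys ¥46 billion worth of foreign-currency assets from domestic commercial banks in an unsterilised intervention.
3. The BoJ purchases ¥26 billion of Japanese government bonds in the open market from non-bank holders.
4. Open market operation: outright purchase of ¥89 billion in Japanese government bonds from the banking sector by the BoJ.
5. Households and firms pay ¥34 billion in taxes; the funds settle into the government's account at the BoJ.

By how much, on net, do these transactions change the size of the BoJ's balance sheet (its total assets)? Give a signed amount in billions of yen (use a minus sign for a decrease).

+¥161 billion

BoJ balance sheet:
  Assets:      Securities +¥115B, Foreign assets +¥46B
  Liabilities: Bank reserves +¥46B, Currency in circulation +¥81B, Government deposits +¥34B
Commercial banking system:
  Assets:      Reserves at CB +¥46B, Securities −¥89B, Foreign assets −¥46B
  Liabilities: Checkable deposits −¥89B
Change in total BoJ assets = +¥161 billion.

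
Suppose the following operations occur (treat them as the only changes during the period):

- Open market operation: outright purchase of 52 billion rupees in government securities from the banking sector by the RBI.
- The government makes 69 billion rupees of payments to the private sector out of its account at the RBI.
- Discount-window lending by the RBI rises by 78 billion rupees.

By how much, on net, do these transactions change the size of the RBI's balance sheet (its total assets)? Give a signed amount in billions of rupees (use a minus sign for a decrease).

+130 billion

RBI balance sheet:
  Assets:      Securities +52B, Loans to banks +78B
  Liabilities: Bank reserves +199B, Government deposits −69B
Change in total RBI assets = +130 billion.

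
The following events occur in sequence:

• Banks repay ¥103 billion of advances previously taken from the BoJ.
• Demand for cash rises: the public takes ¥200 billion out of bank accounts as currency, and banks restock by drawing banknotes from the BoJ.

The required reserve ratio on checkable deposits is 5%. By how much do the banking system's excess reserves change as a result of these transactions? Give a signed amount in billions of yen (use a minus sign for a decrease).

-¥293 billion

Discount-window repayment ¥103 billion: reserves −¥103B, deposits 0.
Currency withdrawal ¥200 billion: reserves −¥200B, deposits −¥200B.
Totals: Δreserves = −¥303B, Δdeposits = −¥200B.
Δrequired reserves = 5% × −¥200B = −¥10B.
Δexcess reserves = Δreserves − Δrequired = −¥303B − (−¥10B) = -¥293 billion.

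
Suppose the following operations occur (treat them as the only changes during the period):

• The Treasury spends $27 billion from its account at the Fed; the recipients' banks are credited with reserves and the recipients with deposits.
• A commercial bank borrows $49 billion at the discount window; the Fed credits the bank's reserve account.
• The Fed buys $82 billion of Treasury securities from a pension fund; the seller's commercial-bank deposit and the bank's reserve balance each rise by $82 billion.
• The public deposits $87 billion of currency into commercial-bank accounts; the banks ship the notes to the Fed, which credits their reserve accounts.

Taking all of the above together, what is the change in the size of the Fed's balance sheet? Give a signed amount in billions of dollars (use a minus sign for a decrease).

+$131 billion

Fed balance sheet:
  Assets:      Securities +$82B, Loans to banks +$49B
  Liabilities: Bank reserves +$245B, Currency in circulation −$87B, Government deposits −$27B
Change in total Fed assets = +$131 billion.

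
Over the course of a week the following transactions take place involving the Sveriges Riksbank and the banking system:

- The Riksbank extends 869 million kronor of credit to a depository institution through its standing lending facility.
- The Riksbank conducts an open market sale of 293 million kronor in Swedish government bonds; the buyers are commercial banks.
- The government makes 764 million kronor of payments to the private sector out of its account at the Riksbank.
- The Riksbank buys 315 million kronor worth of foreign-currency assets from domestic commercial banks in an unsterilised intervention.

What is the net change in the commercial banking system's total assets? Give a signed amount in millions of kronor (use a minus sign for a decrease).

+1633 million

Riksbank balance sheet:
  Assets:      Securities −293M, Loans to banks +869M, Foreign assets +315M
  Liabilities: Bank reserves +1655M, Government deposits −764M
Commercial banking system:
  Assets:      Reserves at CB +1655M, Securities +293M, Foreign assets −315M
  Liabilities: Checkable deposits +764M, Borrowings from CB +869M
Change in total bank assets = +1633 million.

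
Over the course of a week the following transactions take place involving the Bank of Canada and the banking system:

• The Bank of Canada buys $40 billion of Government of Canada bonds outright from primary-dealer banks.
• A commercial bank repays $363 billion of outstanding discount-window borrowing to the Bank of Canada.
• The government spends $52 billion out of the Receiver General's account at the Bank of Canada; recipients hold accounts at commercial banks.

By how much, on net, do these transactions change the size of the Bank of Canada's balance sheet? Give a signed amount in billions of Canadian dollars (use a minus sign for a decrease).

-$323 billion

Bank of Canada balance sheet:
  Assets:      Securities +$40B, Loans to banks −$363B
  Liabilities: Bank reserves −$271B, Government deposits −$52B
Commercial banking system:
  Assets:      Reserves at CB −$271B, Securities −$40B
  Liabilities: Checkable deposits +$52B, Borrowings from CB −$363B
Change in total Bank of Canada assets = -$323 billion.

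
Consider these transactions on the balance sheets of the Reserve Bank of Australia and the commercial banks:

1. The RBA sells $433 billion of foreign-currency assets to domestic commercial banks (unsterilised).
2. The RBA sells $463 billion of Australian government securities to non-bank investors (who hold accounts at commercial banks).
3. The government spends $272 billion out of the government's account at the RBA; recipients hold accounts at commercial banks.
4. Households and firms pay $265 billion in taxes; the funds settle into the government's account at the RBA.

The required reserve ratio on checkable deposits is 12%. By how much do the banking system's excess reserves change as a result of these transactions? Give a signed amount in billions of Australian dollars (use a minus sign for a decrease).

FX sale $433 billion: reserves −$433B, deposits 0.
Asset sale (to non-banks) $463 billion: reserves −$463B, deposits −$463B.
Government spending $272 billion: reserves +$272B, deposits +$272B.
Government account inflow $265 billion: reserves −$265B, deposits −$265B.
Totals: Δreserves = −$889B, Δdeposits = −$456B.
Δrequired reserves = 12% × −$456B = −$54.72B.
Δexcess reserves = Δreserves − Δrequired = −$889B − (−$54.72B) = -$834.28 billion.

-$834.28 billion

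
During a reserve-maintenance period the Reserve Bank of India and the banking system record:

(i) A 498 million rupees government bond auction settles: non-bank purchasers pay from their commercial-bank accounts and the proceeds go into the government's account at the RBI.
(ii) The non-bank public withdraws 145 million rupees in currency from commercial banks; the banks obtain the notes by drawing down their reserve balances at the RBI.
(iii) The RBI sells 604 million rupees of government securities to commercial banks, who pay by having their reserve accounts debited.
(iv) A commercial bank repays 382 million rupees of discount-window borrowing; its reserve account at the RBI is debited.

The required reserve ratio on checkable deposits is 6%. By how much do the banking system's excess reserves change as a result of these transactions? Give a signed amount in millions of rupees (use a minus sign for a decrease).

-1590.42 million

Government account inflow 498 million rupees: reserves −498M, deposits −498M.
Currency withdrawal 145 million rupees: reserves −145M, deposits −145M.
OMO sale (to banks) 604 million rupees: reserves −604M, deposits 0.
Discount-window repayment 382 million rupees: reserves −382M, deposits 0.
Totals: Δreserves = −1629M, Δdeposits = −643M.
Δrequired reserves = 6% × −643M = −38.58M.
Δexcess reserves = Δreserves − Δrequired = −1629M − (−38.58M) = -1590.42 million.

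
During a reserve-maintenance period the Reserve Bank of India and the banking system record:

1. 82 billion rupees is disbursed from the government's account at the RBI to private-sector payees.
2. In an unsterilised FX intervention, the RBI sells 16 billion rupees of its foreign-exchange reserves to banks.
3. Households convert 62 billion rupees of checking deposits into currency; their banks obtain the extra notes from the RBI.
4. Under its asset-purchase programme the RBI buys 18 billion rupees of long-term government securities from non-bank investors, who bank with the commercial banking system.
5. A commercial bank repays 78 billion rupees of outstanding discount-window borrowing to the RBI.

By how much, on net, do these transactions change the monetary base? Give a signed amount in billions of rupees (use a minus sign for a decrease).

+6 billion

RBI balance sheet:
  Assets:      Securities +18B, Loans to banks −78B, Foreign assets −16B
  Liabilities: Bank reserves −56B, Currency in circulation +62B, Government deposits −82B
Commercial banking system:
  Assets:      Reserves at CB −56B, Foreign assets +16B
  Liabilities: Checkable deposits +38B, Borrowings from CB −78B
Monetary base = currency + reserves: +62B + (−56B) = +6 billion.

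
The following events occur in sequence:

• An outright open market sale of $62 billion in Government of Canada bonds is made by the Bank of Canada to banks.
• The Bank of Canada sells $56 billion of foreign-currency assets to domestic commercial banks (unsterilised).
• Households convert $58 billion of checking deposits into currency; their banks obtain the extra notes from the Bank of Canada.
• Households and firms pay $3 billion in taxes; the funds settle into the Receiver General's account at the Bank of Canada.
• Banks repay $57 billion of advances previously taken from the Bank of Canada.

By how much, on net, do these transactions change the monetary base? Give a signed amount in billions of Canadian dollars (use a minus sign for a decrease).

-$178 billion

OMO sale (to banks) $62 billion: Bank of Canada balance sheet contracts → −$62B.
FX sale $56 billion: Bank of Canada balance sheet contracts → −$56B.
Currency withdrawal $58 billion: just a shift between currency and reserves — both are base money → 0.
Government account inflow $3 billion: reserves shift to a non-base liability → −$3B.
Discount-window repayment $57 billion: Bank of Canada balance sheet contracts → −$57B.
Net: −62 − 56 + 0 − 3 − 57 = -$178 billion.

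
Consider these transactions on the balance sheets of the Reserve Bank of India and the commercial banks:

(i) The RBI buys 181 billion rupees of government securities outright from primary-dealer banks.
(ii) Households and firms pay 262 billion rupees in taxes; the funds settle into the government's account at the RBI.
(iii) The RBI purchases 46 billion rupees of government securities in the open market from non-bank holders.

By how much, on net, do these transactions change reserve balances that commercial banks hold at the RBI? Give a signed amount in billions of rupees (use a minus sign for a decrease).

-35 billion

RBI balance sheet:
  Assets:      Securities +227B
  Liabilities: Bank reserves −35B, Government deposits +262B
So the change in reserve balances that commercial banks hold at the RBI is -35 billion.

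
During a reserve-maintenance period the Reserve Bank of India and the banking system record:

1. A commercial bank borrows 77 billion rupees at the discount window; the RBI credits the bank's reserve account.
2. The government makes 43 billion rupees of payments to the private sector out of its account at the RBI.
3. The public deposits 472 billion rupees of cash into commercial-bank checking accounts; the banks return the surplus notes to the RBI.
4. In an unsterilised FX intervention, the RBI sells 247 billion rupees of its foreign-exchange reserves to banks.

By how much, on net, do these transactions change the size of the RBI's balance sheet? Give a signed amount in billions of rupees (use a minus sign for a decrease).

Discount-window loan 77 billion rupees: an RBI asset is acquired → +77B.
Government spending 43 billion rupees: only the composition of liabilities changes → 0.
Currency deposit 472 billion rupees: only the composition of liabilities changes → 0.
FX sale 247 billion rupees: an RBI asset is shed → −247B.
Net: 77 + 0 + 0 − 247 = -170 billion.

-170 billion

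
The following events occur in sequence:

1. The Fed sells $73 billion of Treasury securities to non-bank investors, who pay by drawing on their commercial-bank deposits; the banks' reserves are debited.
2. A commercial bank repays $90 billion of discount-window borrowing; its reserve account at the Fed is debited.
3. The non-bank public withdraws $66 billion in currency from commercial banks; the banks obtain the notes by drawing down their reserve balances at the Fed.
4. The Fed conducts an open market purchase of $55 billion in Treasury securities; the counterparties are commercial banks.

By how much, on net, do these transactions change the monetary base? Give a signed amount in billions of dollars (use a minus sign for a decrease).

Asset sale (to non-banks) $73 billion: Fed balance sheet contracts → −$73B.
Discount-window repayment $90 billion: Fed balance sheet contracts → −$90B.
Currency withdrawal $66 billion: just a shift between currency and reserves — both are base money → 0.
OMO purchase (from banks) $55 billion: Fed balance sheet expands → +$55B.
Net: −73 − 90 + 0 + 55 = -$108 billion.

-$108 billion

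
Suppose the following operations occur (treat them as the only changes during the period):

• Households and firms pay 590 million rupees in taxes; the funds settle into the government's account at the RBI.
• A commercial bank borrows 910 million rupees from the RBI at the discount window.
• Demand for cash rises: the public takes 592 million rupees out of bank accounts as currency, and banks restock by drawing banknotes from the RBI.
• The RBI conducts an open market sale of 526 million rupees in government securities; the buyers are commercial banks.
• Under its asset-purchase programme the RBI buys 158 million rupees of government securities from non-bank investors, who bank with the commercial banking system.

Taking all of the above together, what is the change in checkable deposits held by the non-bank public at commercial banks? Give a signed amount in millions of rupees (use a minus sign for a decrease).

-1024 million

RBI balance sheet:
  Assets:      Securities −368M, Loans to banks +910M
  Liabilities: Bank reserves −640M, Currency in circulation +592M, Government deposits +590M
Commercial banking system:
  Assets:      Reserves at CB −640M, Securities +526M
  Liabilities: Checkable deposits −1024M, Borrowings from CB +910M
So the change in checkable deposits held by the non-bank public at commercial banks is -1024 million.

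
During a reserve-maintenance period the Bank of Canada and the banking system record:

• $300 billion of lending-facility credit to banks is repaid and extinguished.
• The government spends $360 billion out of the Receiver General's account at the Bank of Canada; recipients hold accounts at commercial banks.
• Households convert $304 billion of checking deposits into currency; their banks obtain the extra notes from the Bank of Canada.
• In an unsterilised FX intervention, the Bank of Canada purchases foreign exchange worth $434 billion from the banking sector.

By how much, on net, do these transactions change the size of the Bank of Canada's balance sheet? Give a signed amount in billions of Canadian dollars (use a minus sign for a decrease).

Discount-window repayment $300 billion: a Bank of Canada asset is shed → −$300B.
Government spending $360 billion: only the composition of liabilities changes → 0.
Currency withdrawal $304 billion: only the composition of liabilities changes → 0.
FX purchase $434 billion: a Bank of Canada asset is acquired → +$434B.
Net: −300 + 0 + 0 + 434 = +$134 billion.

+$134 billion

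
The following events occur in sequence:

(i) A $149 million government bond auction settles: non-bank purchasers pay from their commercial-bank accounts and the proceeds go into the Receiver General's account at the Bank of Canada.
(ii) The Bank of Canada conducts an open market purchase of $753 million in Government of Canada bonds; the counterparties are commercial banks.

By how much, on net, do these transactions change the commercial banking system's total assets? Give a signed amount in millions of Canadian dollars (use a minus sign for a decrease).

-$149 million

Bank of Canada balance sheet:
  Assets:      Securities +$753M
  Liabilities: Bank reserves +$604M, Government deposits +$149M
Commercial banking system:
  Assets:      Reserves at CB +$604M, Securities −$753M
  Liabilities: Checkable deposits −$149M
Change in total bank assets = -$149 million.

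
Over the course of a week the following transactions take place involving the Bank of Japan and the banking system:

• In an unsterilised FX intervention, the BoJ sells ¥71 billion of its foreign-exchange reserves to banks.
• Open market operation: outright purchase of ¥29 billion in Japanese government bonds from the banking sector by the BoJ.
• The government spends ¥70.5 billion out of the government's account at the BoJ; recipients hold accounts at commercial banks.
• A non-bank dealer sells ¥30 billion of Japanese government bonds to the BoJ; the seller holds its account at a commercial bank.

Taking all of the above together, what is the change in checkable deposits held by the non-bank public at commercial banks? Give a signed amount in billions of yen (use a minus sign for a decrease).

BoJ balance sheet:
  Assets:      Securities +¥59B, Foreign assets −¥71B
  Liabilities: Bank reserves +¥58.5B, Government deposits −¥70.5B
Commercial banking system:
  Assets:      Reserves at CB +¥58.5B, Securities −¥29B, Foreign assets +¥71B
  Liabilities: Checkable deposits +¥100.5B
So the change in checkable deposits held by the non-bank public at commercial banks is +¥100.5 billion.

+¥100.5 billion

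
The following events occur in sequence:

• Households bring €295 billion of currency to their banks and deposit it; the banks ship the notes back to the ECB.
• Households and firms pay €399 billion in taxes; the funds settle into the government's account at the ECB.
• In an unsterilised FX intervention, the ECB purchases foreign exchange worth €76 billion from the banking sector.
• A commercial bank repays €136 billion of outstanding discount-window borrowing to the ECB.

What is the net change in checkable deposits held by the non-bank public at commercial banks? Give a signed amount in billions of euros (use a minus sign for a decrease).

ECB balance sheet:
  Assets:      Loans to banks −€136B, Foreign assets +€76B
  Liabilities: Bank reserves −€164B, Currency in circulation −€295B, Government deposits +€399B
Commercial banking system:
  Assets:      Reserves at CB −€164B, Foreign assets −€76B
  Liabilities: Checkable deposits −€104B, Borrowings from CB −€136B
So the change in checkable deposits held by the non-bank public at commercial banks is -€104 billion.

-€104 billion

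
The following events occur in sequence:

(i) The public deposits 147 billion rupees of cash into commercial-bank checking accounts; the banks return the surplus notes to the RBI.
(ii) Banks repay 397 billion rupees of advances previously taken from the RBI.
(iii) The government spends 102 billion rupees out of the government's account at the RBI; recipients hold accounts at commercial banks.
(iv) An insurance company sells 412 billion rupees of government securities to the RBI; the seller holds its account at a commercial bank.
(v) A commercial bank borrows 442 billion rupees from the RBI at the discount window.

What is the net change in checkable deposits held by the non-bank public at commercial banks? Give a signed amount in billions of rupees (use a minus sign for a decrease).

+661 billion

Currency deposit 147 billion rupees: non-bank counterparties' bank balances rise → +147B.
Discount-window repayment 397 billion rupees: the counterparty is a bank, so public deposits are unchanged → 0.
Government spending 102 billion rupees: non-bank counterparties' bank balances rise → +102B.
Asset purchase (from non-banks) 412 billion rupees: non-bank counterparties' bank balances rise → +412B.
Discount-window loan 442 billion rupees: the counterparty is a bank, so public deposits are unchanged → 0.
Net: 147 + 0 + 102 + 412 + 0 = +661 billion.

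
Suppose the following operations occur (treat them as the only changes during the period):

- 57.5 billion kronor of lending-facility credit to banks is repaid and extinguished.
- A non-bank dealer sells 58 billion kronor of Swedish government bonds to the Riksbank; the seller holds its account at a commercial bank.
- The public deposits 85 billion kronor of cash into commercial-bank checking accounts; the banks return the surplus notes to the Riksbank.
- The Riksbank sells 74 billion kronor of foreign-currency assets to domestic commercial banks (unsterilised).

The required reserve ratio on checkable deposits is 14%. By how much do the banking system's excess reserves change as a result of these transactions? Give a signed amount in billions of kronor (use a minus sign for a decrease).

-8.52 billion

Discount-window repayment 57.5 billion kronor: reserves −57.5B, deposits 0.
Asset purchase (from non-banks) 58 billion kronor: reserves +58B, deposits +58B.
Currency deposit 85 billion kronor: reserves +85B, deposits +85B.
FX sale 74 billion kronor: reserves −74B, deposits 0.
Totals: Δreserves = +11.5B, Δdeposits = +143B.
Δrequired reserves = 14% × +143B = +20.02B.
Δexcess reserves = Δreserves − Δrequired = +11.5B − (+20.02B) = -8.52 billion.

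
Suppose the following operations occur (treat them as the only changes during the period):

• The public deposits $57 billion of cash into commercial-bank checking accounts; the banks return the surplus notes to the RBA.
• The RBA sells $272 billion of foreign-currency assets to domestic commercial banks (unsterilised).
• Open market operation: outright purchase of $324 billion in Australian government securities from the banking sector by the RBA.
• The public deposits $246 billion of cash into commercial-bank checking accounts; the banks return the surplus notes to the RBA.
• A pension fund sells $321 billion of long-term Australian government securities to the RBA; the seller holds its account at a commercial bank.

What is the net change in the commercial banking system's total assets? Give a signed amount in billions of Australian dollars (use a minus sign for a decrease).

Currency deposit $57 billion: bank balance sheets expand → +$57B.
FX sale $272 billion: just an asset swap on bank balance sheets → 0.
OMO purchase (from banks) $324 billion: just an asset swap on bank balance sheets → 0.
Currency deposit $246 billion: bank balance sheets expand → +$246B.
Asset purchase (from non-banks) $321 billion: bank balance sheets expand → +$321B.
Net: 57 + 0 + 0 + 246 + 321 = +$624 billion.

+$624 billion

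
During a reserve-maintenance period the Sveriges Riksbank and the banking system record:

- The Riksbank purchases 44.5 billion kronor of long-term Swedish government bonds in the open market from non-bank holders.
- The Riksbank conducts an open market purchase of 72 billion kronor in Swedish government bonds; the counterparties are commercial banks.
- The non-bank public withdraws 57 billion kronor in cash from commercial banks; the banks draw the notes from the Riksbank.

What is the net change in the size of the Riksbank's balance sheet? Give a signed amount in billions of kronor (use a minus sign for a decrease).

Asset purchase (from non-banks) 44.5 billion kronor: a Riksbank asset is acquired → +44.5B.
OMO purchase (from banks) 72 billion kronor: a Riksbank asset is acquired → +72B.
Currency withdrawal 57 billion kronor: only the composition of liabilities changes → 0.
Net: 44.5 + 72 + 0 = +116.5 billion.

+116.5 billion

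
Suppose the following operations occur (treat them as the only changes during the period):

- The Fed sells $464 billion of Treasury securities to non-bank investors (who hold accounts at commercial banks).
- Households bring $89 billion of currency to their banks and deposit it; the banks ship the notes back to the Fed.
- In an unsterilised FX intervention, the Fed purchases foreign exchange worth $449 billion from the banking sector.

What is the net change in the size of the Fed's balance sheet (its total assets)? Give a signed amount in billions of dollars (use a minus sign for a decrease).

Asset sale (to non-banks) $464 billion: a Fed asset is shed → −$464B.
Currency deposit $89 billion: only the composition of liabilities changes → 0.
FX purchase $449 billion: a Fed asset is acquired → +$449B.
Net: −464 + 0 + 449 = -$15 billion.

-$15 billion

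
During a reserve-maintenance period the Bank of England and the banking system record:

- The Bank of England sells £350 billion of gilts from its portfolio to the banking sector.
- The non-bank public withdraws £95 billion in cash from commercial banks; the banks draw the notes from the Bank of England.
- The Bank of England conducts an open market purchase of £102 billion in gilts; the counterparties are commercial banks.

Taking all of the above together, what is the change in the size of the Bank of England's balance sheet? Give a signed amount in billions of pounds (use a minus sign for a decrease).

OMO sale (to banks) £350 billion: a Bank of England asset is shed → −£350B.
Currency withdrawal £95 billion: only the composition of liabilities changes → 0.
OMO purchase (from banks) £102 billion: a Bank of England asset is acquired → +£102B.
Net: −350 + 0 + 102 = -£248 billion.

-£248 billion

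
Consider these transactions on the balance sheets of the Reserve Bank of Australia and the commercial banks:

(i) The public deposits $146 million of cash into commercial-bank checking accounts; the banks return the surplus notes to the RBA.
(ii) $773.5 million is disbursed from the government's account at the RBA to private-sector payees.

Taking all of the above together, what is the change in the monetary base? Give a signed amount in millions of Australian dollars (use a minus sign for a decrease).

RBA balance sheet:
  Assets:      no change
  Liabilities: Bank reserves +$919.5M, Currency in circulation −$146M, Government deposits −$773.5M
Commercial banking system:
  Assets:      Reserves at CB +$919.5M
  Liabilities: Checkable deposits +$919.5M
Monetary base = currency + reserves: −$146M + (+$919.5M) = +$773.5 million.

+$773.5 million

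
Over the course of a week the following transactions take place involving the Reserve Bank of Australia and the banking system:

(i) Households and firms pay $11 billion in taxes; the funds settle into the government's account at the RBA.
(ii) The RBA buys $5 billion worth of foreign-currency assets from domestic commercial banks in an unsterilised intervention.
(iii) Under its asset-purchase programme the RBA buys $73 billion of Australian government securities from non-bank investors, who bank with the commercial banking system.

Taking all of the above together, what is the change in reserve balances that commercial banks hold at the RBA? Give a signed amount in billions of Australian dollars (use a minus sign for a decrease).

Government account inflow $11 billion: funds move from bank reserves into the government account → −$11B.
FX purchase $5 billion: the RBA pays by crediting reserve accounts → +$5B.
Asset purchase (from non-banks) $73 billion: the RBA pays by crediting reserve accounts → +$73B.
Net: −11 + 5 + 73 = +$67 billion.

+$67 billion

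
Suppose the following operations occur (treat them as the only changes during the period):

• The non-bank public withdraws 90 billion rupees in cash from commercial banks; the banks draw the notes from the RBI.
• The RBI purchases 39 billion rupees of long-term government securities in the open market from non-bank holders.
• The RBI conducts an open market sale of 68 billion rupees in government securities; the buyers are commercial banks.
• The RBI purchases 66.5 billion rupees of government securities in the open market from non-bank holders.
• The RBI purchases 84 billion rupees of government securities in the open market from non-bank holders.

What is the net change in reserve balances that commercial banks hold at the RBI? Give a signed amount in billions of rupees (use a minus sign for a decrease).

+31.5 billion

Currency withdrawal 90 billion rupees: banks swap reserves for currency → −90B.
Asset purchase (from non-banks) 39 billion rupees: the RBI pays by crediting reserve accounts → +39B.
OMO sale (to banks) 68 billion rupees: the buying banks pay out of their reserve balances → −68B.
Asset purchase (from non-banks) 66.5 billion rupees: the RBI pays by crediting reserve accounts → +66.5B.
Asset purchase (from non-banks) 84 billion rupees: the RBI pays by crediting reserve accounts → +84B.
Net: −90 + 39 − 68 + 66.5 + 84 = +31.5 billion.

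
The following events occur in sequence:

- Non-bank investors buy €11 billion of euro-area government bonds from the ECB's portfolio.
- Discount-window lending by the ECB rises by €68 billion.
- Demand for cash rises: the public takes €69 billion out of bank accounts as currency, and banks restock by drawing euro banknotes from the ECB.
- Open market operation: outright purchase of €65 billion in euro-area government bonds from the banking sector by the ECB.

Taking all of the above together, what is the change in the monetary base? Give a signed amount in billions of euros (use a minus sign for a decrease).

Asset sale (to non-banks) €11 billion: ECB balance sheet contracts → −€11B.
Discount-window loan €68 billion: ECB balance sheet expands → +€68B.
Currency withdrawal €69 billion: just a shift between currency and reserves — both are base money → 0.
OMO purchase (from banks) €65 billion: ECB balance sheet expands → +€65B.
Net: −11 + 68 + 0 + 65 = +€122 billion.

+€122 billion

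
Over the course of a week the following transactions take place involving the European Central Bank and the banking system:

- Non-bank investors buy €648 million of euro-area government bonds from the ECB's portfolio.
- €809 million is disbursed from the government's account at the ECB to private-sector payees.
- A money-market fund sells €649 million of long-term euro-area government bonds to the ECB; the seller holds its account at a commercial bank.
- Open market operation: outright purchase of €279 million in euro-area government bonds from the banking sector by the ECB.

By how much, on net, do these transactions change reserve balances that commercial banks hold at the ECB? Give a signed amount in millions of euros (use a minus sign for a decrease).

ECB balance sheet:
  Assets:      Securities +€280M
  Liabilities: Bank reserves +€1089M, Government deposits −€809M
Commercial banking system:
  Assets:      Reserves at CB +€1089M, Securities −€279M
  Liabilities: Checkable deposits +€810M
So the change in reserve balances that commercial banks hold at the ECB is +€1089 million.

+€1089 million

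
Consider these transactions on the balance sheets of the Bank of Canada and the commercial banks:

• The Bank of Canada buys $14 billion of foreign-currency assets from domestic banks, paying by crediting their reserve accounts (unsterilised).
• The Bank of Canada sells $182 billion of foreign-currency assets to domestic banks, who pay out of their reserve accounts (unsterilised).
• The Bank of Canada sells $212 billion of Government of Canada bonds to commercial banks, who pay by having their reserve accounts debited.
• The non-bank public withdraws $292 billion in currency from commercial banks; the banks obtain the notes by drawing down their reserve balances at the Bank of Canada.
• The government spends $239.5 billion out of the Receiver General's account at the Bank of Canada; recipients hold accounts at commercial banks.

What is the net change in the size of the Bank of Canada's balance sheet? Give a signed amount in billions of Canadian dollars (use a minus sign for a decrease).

-$380 billion

FX purchase $14 billion: a Bank of Canada asset is acquired → +$14B.
FX sale $182 billion: a Bank of Canada asset is shed → −$182B.
OMO sale (to banks) $212 billion: a Bank of Canada asset is shed → −$212B.
Currency withdrawal $292 billion: only the composition of liabilities changes → 0.
Government spending $239.5 billion: only the composition of liabilities changes → 0.
Net: 14 − 182 − 212 + 0 + 0 = -$380 billion.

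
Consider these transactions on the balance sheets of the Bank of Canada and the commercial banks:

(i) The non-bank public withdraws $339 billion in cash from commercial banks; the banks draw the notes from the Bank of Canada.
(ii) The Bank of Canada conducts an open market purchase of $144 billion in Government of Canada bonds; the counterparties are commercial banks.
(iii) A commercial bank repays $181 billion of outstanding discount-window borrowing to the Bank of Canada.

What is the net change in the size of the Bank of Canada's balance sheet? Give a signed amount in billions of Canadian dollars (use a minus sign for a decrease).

Bank of Canada balance sheet:
  Assets:      Securities +$144B, Loans to banks −$181B
  Liabilities: Bank reserves −$376B, Currency in circulation +$339B
Commercial banking system:
  Assets:      Reserves at CB −$376B, Securities −$144B
  Liabilities: Checkable deposits −$339B, Borrowings from CB −$181B
Change in total Bank of Canada assets = -$37 billion.

-$37 billion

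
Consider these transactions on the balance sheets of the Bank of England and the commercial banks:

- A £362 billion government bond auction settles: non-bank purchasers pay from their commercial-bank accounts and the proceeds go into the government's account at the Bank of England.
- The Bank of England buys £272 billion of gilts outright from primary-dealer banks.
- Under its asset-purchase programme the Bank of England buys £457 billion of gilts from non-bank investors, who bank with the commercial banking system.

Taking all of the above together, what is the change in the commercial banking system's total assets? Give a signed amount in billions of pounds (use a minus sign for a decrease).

Bank of England balance sheet:
  Assets:      Securities +£729B
  Liabilities: Bank reserves +£367B, Government deposits +£362B
Commercial banking system:
  Assets:      Reserves at CB +£367B, Securities −£272B
  Liabilities: Checkable deposits +£95B
Change in total bank assets = +£95 billion.

+£95 billion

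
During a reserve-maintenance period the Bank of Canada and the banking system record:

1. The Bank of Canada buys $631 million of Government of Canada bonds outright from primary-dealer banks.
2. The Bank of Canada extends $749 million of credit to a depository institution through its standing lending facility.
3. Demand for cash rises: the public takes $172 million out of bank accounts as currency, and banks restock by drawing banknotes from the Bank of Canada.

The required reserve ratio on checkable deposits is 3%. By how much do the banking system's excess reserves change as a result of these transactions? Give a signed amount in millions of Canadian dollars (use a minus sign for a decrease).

+$1213.16 million

OMO purchase (from banks) $631 million: reserves +$631M, deposits 0.
Discount-window loan $749 million: reserves +$749M, deposits 0.
Currency withdrawal $172 million: reserves −$172M, deposits −$172M.
Totals: Δreserves = +$1208M, Δdeposits = −$172M.
Δrequired reserves = 3% × −$172M = −$5.16M.
Δexcess reserves = Δreserves − Δrequired = +$1208M − (−$5.16M) = +$1213.16 million.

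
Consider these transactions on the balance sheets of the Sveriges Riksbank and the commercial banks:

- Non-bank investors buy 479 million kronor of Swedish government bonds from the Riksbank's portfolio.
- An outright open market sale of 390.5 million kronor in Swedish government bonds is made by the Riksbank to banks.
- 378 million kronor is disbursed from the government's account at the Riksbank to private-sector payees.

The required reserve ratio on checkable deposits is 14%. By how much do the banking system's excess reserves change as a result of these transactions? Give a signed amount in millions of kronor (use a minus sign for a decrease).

Asset sale (to non-banks) 479 million kronor: reserves −479M, deposits −479M.
OMO sale (to banks) 390.5 million kronor: reserves −390.5M, deposits 0.
Government spending 378 million kronor: reserves +378M, deposits +378M.
Totals: Δreserves = −491.5M, Δdeposits = −101M.
Δrequired reserves = 14% × −101M = −14.14M.
Δexcess reserves = Δreserves − Δrequired = −491.5M − (−14.14M) = -477.36 million.

-477.36 million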